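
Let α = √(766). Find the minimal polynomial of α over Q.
m_α(x) = x^2 - 766

α satisfies α^2 - 766 = 0, so x^2 - 766 annihilates α. Since d = 766 is squarefree and ≠ 1, it is not a perfect square in Q, so x^2 - 766 has no rational root and is therefore irreducible over Q (a degree-2 polynomial over a field is irreducible iff it has no root). Hence m_α(x) = x^2 - 766.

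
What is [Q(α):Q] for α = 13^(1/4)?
[Q(α):Q] = 4

α is a root of x^4 - 13. By Eisenstein's criterion at the prime p = 13 (which divides the constant term 13 but p^2 = 169 does not, since 13 is squarefree), x^4 - 13 is irreducible over Q. Hence [Q(α):Q] = 4.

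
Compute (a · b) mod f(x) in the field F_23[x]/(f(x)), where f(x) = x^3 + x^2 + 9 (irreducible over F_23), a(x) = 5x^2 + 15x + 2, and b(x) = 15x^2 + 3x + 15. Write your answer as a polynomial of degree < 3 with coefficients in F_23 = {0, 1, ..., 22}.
a · b ≡ 8x^2 + 16x + 17 (mod f(x))

Multiply in F_23[x]: a(x)·b(x) = (5x^2 + 15x + 2)·(15x^2 + 3x + 15) = 6x^4 + 10x^3 + 12x^2 + x + 7. This has degree ≥ 3, so divide by f(x) over F_23: 6x^4 + 10x^3 + 12x^2 + x + 7 = (6x + 4)·(x^3 + x^2 + 9) + (8x^2 + 16x + 17). Hence a·b ≡ 8x^2 + 16x + 17 (mod f). (F_23[x]/(f) is a field with 23^3 = 12167 elements since f is irreducible of degree 3.)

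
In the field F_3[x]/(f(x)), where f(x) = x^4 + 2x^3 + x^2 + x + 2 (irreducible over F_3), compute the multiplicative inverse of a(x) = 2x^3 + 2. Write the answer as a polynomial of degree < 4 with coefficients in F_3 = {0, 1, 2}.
a(x)^(-1) ≡ 2x^2 + x + 2 (mod f(x))

Since f is irreducible over F_3, F_3[x]/(f) is a field and a(x) ≠ 0 has an inverse. Apply the extended Euclidean algorithm to f(x) and a(x) in F_3[x]: f(x) = (2x + 1)·a(x) + (x^2);  a(x) = (2x)·(x^2) + (2). The last nonzero remainder is the constant 2 = gcd(f, a) in F_3. Back-substituting through the division chain expresses 2 = s(x)·a(x) + t(x)·f(x) with s(x) ≡ x^2 + 2x + 1 (mod f), so (x^2 + 2x + 1)·a(x) ≡ 2 (mod f). Multiplying by 2^(-1) ≡ 2 in F_3 gives a(x)^(-1) ≡ 2·(x^2 + 2x + 1) ≡ 2x^2 + x + 2 (mod f). Check: (2x^3 + 2)·(2x^2 + x + 2) = x^5 + 2x^4 + x^3 + x^2 + 2x + 1 ≡ 1 (mod x^4 + 2x^3 + x^2 + x + 2).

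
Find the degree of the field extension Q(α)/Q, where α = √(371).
[Q(α):Q] = 2

[Q(α):Q] equals the degree of the minimal polynomial of α. Here α^2 = 371 and x^2 - 371 is irreducible (d = 371 is squarefree, ≠ 1, hence not a square), so deg(m_α) = 2. Thus [Q(α):Q] = 2.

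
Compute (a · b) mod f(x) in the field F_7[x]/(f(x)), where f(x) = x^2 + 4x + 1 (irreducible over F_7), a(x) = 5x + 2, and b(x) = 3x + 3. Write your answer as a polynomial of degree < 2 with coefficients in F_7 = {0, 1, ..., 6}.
a · b ≡ 3x + 5 (mod f(x))

Multiply in F_7[x]: a(x)·b(x) = (5x + 2)·(3x + 3) = x^2 + 6. This has degree ≥ 2, so divide by f(x) over F_7: x^2 + 6 = (1)·(x^2 + 4x + 1) + (3x + 5). Hence a·b ≡ 3x + 5 (mod f). (F_7[x]/(f) is a field with 7^2 = 49 elements since f is irreducible of degree 2.)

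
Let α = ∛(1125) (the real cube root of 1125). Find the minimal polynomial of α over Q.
m_α(x) = x^3 - 1125

α satisfies α^3 = 1125, so x^3 - 1125 annihilates α. By the rational root test, a rational root p/q (in lowest terms) of x^3 - 1125 would satisfy p^3 = 1125 q^3, forcing q = 1 and p^3 = 1125; but 1125 is not a perfect cube, contradiction. A monic cubic over Q with no rational root is irreducible (any nontrivial factorization would include a linear factor). Hence x^3 - 1125 is the minimal polynomial of α, and in particular [Q(α):Q] = 3.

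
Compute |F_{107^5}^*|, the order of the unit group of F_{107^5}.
|F_{107^5}^*| = 14025517306

F_{107^5} has 107^5 = 14025517307 elements; its multiplicative group consists of all nonzero elements, so |F_{107^5}^*| = 14025517307 - 1 = 14025517306. (It is cyclic since any finite subgroup of the multiplicative group of a field is cyclic.)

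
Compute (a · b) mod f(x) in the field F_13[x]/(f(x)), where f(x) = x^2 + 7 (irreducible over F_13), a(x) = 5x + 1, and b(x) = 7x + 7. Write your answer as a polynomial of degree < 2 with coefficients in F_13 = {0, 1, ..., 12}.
a · b ≡ 3x + 9 (mod f(x))

Multiply in F_13[x]: a(x)·b(x) = (5x + 1)·(7x + 7) = 9x^2 + 3x + 7. This has degree ≥ 2, so divide by f(x) over F_13: 9x^2 + 3x + 7 = (9)·(x^2 + 7) + (3x + 9). Hence a·b ≡ 3x + 9 (mod f). (F_13[x]/(f) is a field with 13^2 = 169 elements since f is irreducible of degree 2.)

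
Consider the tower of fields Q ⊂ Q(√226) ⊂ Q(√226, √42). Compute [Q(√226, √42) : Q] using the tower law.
[Q(√226, √42) : Q] = 4

[Q(√226):Q] = 2 (min poly x^2 - 226, irreducible since 226 is squarefree > 1). For the top step, suppose √42 ∈ Q(√226), say √42 = c + d√226 with c, d ∈ Q. Squaring: 42 = c^2 + 226d^2 + 2cd√226. Since √226 ∉ Q this forces 2cd = 0. If d = 0 then √42 = c ∈ Q, contradicting 42 squarefree > 1. If c = 0 then 42 = 226d^2, so 226·42 = (226d)^2 is a perfect square in Q — but 226·42 = 9492 is not a perfect square (since 226 and 42 are distinct squarefree integers). Contradiction. Hence √42 ∉ Q(√226), so x^2 - 42 stays irreducible over Q(√226) and [Q(√226, √42) : Q(√226)] = 2. By the tower law, [Q(√226, √42) : Q] = 2 · 2 = 4.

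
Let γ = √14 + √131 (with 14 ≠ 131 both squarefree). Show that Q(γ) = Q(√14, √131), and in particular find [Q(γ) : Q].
[Q(γ) : Q] = 4 (equivalently, Q(γ) = Q(√14, √131))

Obviously Q(γ) ⊆ Q(√14, √131), and [Q(√14, √131):Q] = 4 (since 14, 131 are distinct squarefree integers > 1 with 1834 not a perfect square). To show equality we compute the minimal polynomial of γ. From γ = √14 + √131: γ^2 = 14 + 2√(1834) + 131 = 145 + 2√(1834), so γ^2 - 145 = 2√(1834); squaring, (γ^2 - 145)^2 = 4·1834, i.e. γ^4 - 290γ^2 + 21025 - 7336 = 0, i.e. γ^4 - 290γ^2 + 13689 = 0. So γ is a root of x^4 - 290x^2 + 13689. This polynomial is irreducible over Q: it has no rational root (each ±√14 ± √131 is irrational), and any factorization into two quadratics over Q would force √(1834) ∈ Q (pairing opposite roots) or √14, √131 ∈ Q (other pairings), all impossible. Hence [Q(γ):Q] = 4 = [Q(√14, √131):Q], so Q(γ) = Q(√14, √131).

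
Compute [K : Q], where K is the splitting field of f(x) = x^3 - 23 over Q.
[K : Q] = 6

The roots of x^3 - 23 are ∛23, ω∛23, ω^2∛23 where ω = e^(2πi/3) is a primitive cube root of unity, so K = Q(∛23, ω). Now [Q(∛23):Q] = 3 (since 23 is not a perfect cube, x^3 - 23 is irreducible) and [Q(ω):Q] = 2. Both 2 and 3 divide [K:Q], and [K:Q] ≤ 3·2 = 6, so [K:Q] = 6. (Equivalently: Q(∛23) ⊂ R but ω ∉ R, so [K : Q(∛23)] = 2.)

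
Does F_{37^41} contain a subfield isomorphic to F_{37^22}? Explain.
No: F_{37^22} is not a subfield of F_{37^41}

F_{p^m} embeds in F_{p^n} iff m | n. Here 22 ∤ 41 (since 41 = 1·22 + 19 with remainder 19 ≠ 0), so F_{37^22} is not a subfield of F_{37^41}. Equivalently: if it were, the tower law would give 22 = [F_{37^22}:F_37] dividing [F_{37^41}:F_37] = 41, contradiction.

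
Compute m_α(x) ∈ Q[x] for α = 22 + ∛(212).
m_α(x) = x^3 - 66x^2 + 1452x - 10860

Set β = α - 22 = ∛(212), so β^3 = 212. Then (α - 22)^3 - 212 = 0, i.e. α is a root of g(x) = (x - 22)^3 - 212 = x^3 - 66x^2 + 1452x - 10860. Since g(x) = h(x - 22) where h(x) = x^3 - 212, and h is irreducible over Q (because 212 is not a perfect cube, so h has no rational root, and a monic cubic with no rational root is irreducible), g is also irreducible (irreducibility is preserved under the substitution x → x - 22). Hence m_α(x) = x^3 - 66x^2 + 1452x - 10860.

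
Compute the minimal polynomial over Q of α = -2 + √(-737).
m_α(x) = x^2 + 4x + 741

From α + 2 = √(-737), squaring gives (α + 2)^2 = -737, i.e. α^2 + 4α + 4 = -737, so α^2 + 4α + 741 = 0. The discriminant of x^2 + 4x + 741 is (4)^2 - 4·(741) = 16 - 2964 = -2948, and 4·(-737) is not a perfect square in Q since -737 is squarefree and ≠ 1. Hence x^2 + 4x + 741 is irreducible over Q and is the minimal polynomial of α.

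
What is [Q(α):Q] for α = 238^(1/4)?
[Q(α):Q] = 4

α is a root of x^4 - 238. By Eisenstein's criterion at the prime p = 2 (which divides the constant term 238 but p^2 = 4 does not, since 238 is squarefree), x^4 - 238 is irreducible over Q. Hence [Q(α):Q] = 4.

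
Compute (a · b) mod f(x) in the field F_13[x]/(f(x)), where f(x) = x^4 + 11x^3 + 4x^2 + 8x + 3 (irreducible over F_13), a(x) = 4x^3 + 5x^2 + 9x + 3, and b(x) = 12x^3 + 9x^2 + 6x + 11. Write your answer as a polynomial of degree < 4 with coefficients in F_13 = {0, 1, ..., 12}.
a · b ≡ 11x^3 + 9x^2 + 8x + 5 (mod f(x))

Multiply in F_13[x]: a(x)·b(x) = (4x^3 + 5x^2 + 9x + 3)·(12x^3 + 9x^2 + 6x + 11) = 9x^6 + 5x^5 + 8x^4 + 9x^3 + 6x^2 + 7. This has degree ≥ 4, so divide by f(x) over F_13: 9x^6 + 5x^5 + 8x^4 + 9x^3 + 6x^2 + 7 = (9x^2 + 10x + 5)·(x^4 + 11x^3 + 4x^2 + 8x + 3) + (11x^3 + 9x^2 + 8x + 5). Hence a·b ≡ 11x^3 + 9x^2 + 8x + 5 (mod f). (F_13[x]/(f) is a field with 13^4 = 28561 elements since f is irreducible of degree 4.)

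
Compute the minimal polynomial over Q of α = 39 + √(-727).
m_α(x) = x^2 - 78x + 2248

From α - 39 = √(-727), squaring gives (α - 39)^2 = -727, i.e. α^2 - 78α + 1521 = -727, so α^2 - 78α + 2248 = 0. The discriminant of x^2 - 78x + 2248 is (-78)^2 - 4·(2248) = 6084 - 8992 = -2908, and 4·(-727) is not a perfect square in Q since -727 is squarefree and ≠ 1. Hence x^2 - 78x + 2248 is irreducible over Q and is the minimal polynomial of α.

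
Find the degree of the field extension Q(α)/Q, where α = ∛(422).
[Q(α):Q] = 3

The minimal polynomial of α is x^3 - 422, irreducible over Q since 422 is not a perfect cube (so x^3 - 422 has no rational root). Hence [Q(α):Q] = deg(m_α) = 3.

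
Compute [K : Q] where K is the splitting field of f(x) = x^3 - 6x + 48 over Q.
[K : Q] = 6

By the rational root test, any rational root of the monic integer polynomial f(x) = x^3 - 6x + 48 must be an integer dividing the constant term 48, i.e. one of ±{1, 2, 3, 4, 6, 8, 12, 16, 24, 48}. Evaluating: f(1) = 43, f(-1) = 53, f(2) = 44, f(-2) = 52, f(3) = 57, f(-3) = 39, f(4) = 88, f(-4) = 8, f(6) = 228, f(-6) = -132, f(8) = 512, f(-8) = -416, f(12) = 1704, f(-12) = -1608, f(16) = 4048, f(-16) = -3952, f(24) = 13728, f(-24) = -13632, f(48) = 110352, f(-48) = -110256; none is 0, so f has no rational root and is therefore irreducible over Q (a cubic with no linear factor over a field is irreducible). For an irreducible cubic, the Galois group is A_3 or S_3 according as the discriminant disc(f) = -4a^3 - 27b^2 = -4·(-6)^3 - 27·(48)^2 = -61344 is or is not a square in Q. Here disc(f) = -61344 is not a perfect square in Q, so the Galois group of f over Q is not contained in A_3 and must be all of S_3. The splitting field has degree |S_3| = 6 over Q, so [K : Q] = 6.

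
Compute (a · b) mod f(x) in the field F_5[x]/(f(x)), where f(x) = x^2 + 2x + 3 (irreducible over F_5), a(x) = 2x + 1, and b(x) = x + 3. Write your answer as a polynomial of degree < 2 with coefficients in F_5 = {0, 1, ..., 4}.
a · b ≡ 3x + 2 (mod f(x))

Multiply in F_5[x]: a(x)·b(x) = (2x + 1)·(x + 3) = 2x^2 + 2x + 3. This has degree ≥ 2, so divide by f(x) over F_5: 2x^2 + 2x + 3 = (2)·(x^2 + 2x + 3) + (3x + 2). Hence a·b ≡ 3x + 2 (mod f). (F_5[x]/(f) is a field with 5^2 = 25 elements since f is irreducible of degree 2.)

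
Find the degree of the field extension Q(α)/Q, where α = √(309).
[Q(α):Q] = 2

[Q(α):Q] equals the degree of the minimal polynomial of α. Here α^2 = 309 and x^2 - 309 is irreducible (d = 309 is squarefree, ≠ 1, hence not a square), so deg(m_α) = 2. Thus [Q(α):Q] = 2.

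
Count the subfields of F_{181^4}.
F_{181^4} has 3 subfields

The subfields of F_{p^n} are exactly the fields F_{p^d} for d | n (each is the fixed field of the unique index-d subgroup of Gal(F_{p^n}/F_p) ≅ Z/nZ). The divisors of n = 4 are {1, 2, 4}, giving 3 subfields: F_{181^1}, F_{181^2}, F_{181^4}.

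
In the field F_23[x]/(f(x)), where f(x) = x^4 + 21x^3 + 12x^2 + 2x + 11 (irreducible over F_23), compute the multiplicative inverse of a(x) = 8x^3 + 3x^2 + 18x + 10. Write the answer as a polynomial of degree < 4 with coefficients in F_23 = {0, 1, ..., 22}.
a(x)^(-1) ≡ 21x^3 + x^2 + 6x + 10 (mod f(x))

Since f is irreducible over F_23, F_23[x]/(f) is a field and a(x) ≠ 0 has an inverse. Apply the extended Euclidean algorithm to f(x) and a(x) in F_23[x]: f(x) = (3x + 13)·a(x) + (11x^2 + 14x + 19);  a(x) = (7x + 6)·(11x^2 + 14x + 19) + (8x + 11);  (11x^2 + 14x + 19) = (10x + 11)·(8x + 11) + (13). The last nonzero remainder is the constant 13 = gcd(f, a) in F_23. Back-substituting through the division chain expresses 13 = s(x)·a(x) + t(x)·f(x) with s(x) ≡ 20x^3 + 13x^2 + 9x + 15 (mod f), so (20x^3 + 13x^2 + 9x + 15)·a(x) ≡ 13 (mod f). Multiplying by 13^(-1) ≡ 16 in F_23 gives a(x)^(-1) ≡ 16·(20x^3 + 13x^2 + 9x + 15) ≡ 21x^3 + x^2 + 6x + 10 (mod f). Check: (8x^3 + 3x^2 + 18x + 10)·(21x^3 + x^2 + 6x + 10) = 7x^6 + 2x^5 + 15x^4 + 4x^3 + 10x^2 + 10x + 8 ≡ 1 (mod x^4 + 21x^3 + 12x^2 + 2x + 11).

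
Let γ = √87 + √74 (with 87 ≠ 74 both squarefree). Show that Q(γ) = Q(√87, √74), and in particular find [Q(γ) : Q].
[Q(γ) : Q] = 4 (equivalently, Q(γ) = Q(√87, √74))

Obviously Q(γ) ⊆ Q(√87, √74), and [Q(√87, √74):Q] = 4 (since 87, 74 are distinct squarefree integers > 1 with 6438 not a perfect square). To show equality we compute the minimal polynomial of γ. From γ = √87 + √74: γ^2 = 87 + 2√(6438) + 74 = 161 + 2√(6438), so γ^2 - 161 = 2√(6438); squaring, (γ^2 - 161)^2 = 4·6438, i.e. γ^4 - 322γ^2 + 25921 - 25752 = 0, i.e. γ^4 - 322γ^2 + 169 = 0. So γ is a root of x^4 - 322x^2 + 169. This polynomial is irreducible over Q: it has no rational root (each ±√87 ± √74 is irrational), and any factorization into two quadratics over Q would force √(6438) ∈ Q (pairing opposite roots) or √87, √74 ∈ Q (other pairings), all impossible. Hence [Q(γ):Q] = 4 = [Q(√87, √74):Q], so Q(γ) = Q(√87, √74).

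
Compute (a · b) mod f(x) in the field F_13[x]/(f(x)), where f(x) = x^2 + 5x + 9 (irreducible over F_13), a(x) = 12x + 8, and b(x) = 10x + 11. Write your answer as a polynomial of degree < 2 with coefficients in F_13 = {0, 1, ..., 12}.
a · b ≡ 2x + 9 (mod f(x))

Multiply in F_13[x]: a(x)·b(x) = (12x + 8)·(10x + 11) = 3x^2 + 4x + 10. This has degree ≥ 2, so divide by f(x) over F_13: 3x^2 + 4x + 10 = (3)·(x^2 + 5x + 9) + (2x + 9). Hence a·b ≡ 2x + 9 (mod f). (F_13[x]/(f) is a field with 13^2 = 169 elements since f is irreducible of degree 2.)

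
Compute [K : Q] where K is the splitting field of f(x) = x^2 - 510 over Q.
[K : Q] = 2

f(x) = x^2 - 510 factors as (x - √510)(x + √510). The splitting field is K = Q(√510). Since 510 is squarefree and > 1, it is not a perfect square, so x^2 - 510 is irreducible over Q and [Q(√510) : Q] = 2. Hence [K : Q] = 2.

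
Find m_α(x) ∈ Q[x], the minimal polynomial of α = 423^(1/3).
m_α(x) = x^3 - 423

α satisfies α^3 = 423, so x^3 - 423 annihilates α. By the rational root test, a rational root p/q (in lowest terms) of x^3 - 423 would satisfy p^3 = 423 q^3, forcing q = 1 and p^3 = 423; but 423 is not a perfect cube, contradiction. A monic cubic over Q with no rational root is irreducible (any nontrivial factorization would include a linear factor). Hence x^3 - 423 is the minimal polynomial of α, and in particular [Q(α):Q] = 3.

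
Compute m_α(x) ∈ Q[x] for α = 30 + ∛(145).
m_α(x) = x^3 - 90x^2 + 2700x - 27145

Set β = α - 30 = ∛(145), so β^3 = 145. Then (α - 30)^3 - 145 = 0, i.e. α is a root of g(x) = (x - 30)^3 - 145 = x^3 - 90x^2 + 2700x - 27145. Since g(x) = h(x - 30) where h(x) = x^3 - 145, and h is irreducible over Q (because 145 is not a perfect cube, so h has no rational root, and a monic cubic with no rational root is irreducible), g is also irreducible (irreducibility is preserved under the substitution x → x - 30). Hence m_α(x) = x^3 - 90x^2 + 2700x - 27145.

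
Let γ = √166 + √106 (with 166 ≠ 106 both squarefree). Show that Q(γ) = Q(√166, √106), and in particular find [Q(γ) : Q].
[Q(γ) : Q] = 4 (equivalently, Q(γ) = Q(√166, √106))

Obviously Q(γ) ⊆ Q(√166, √106), and [Q(√166, √106):Q] = 4 (since 166, 106 are distinct squarefree integers > 1 with 17596 not a perfect square). To show equality we compute the minimal polynomial of γ. From γ = √166 + √106: γ^2 = 166 + 2√(17596) + 106 = 272 + 2√(17596), so γ^2 - 272 = 2√(17596); squaring, (γ^2 - 272)^2 = 4·17596, i.e. γ^4 - 544γ^2 + 73984 - 70384 = 0, i.e. γ^4 - 544γ^2 + 3600 = 0. So γ is a root of x^4 - 544x^2 + 3600. This polynomial is irreducible over Q: it has no rational root (each ±√166 ± √106 is irrational), and any factorization into two quadratics over Q would force √(17596) ∈ Q (pairing opposite roots) or √166, √106 ∈ Q (other pairings), all impossible. Hence [Q(γ):Q] = 4 = [Q(√166, √106):Q], so Q(γ) = Q(√166, √106).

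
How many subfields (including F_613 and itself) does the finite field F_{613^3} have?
F_{613^3} has 2 subfields

The subfields of F_{p^n} are exactly the fields F_{p^d} for d | n (each is the fixed field of the unique index-d subgroup of Gal(F_{p^n}/F_p) ≅ Z/nZ). The divisors of n = 3 are {1, 3}, giving 2 subfields: F_{613^1}, F_{613^3}.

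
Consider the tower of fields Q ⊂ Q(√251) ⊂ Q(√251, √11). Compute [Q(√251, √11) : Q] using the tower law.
[Q(√251, √11) : Q] = 4

[Q(√251):Q] = 2 (min poly x^2 - 251, irreducible since 251 is squarefree > 1). For the top step, suppose √11 ∈ Q(√251), say √11 = c + d√251 with c, d ∈ Q. Squaring: 11 = c^2 + 251d^2 + 2cd√251. Since √251 ∉ Q this forces 2cd = 0. If d = 0 then √11 = c ∈ Q, contradicting 11 squarefree > 1. If c = 0 then 11 = 251d^2, so 251·11 = (251d)^2 is a perfect square in Q — but 251·11 = 2761 is not a perfect square (since 251 and 11 are distinct squarefree integers). Contradiction. Hence √11 ∉ Q(√251), so x^2 - 11 stays irreducible over Q(√251) and [Q(√251, √11) : Q(√251)] = 2. By the tower law, [Q(√251, √11) : Q] = 2 · 2 = 4.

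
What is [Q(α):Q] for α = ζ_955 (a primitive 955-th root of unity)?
[Q(α):Q] = 760

The minimal polynomial of ζ_955 over Q is the 955-th cyclotomic polynomial Φ_955(x), which is irreducible over Q and has degree φ(955) = 760. Hence [Q(α):Q] = φ(955) = 760.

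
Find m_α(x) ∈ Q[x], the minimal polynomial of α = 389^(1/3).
m_α(x) = x^3 - 389

α satisfies α^3 = 389, so x^3 - 389 annihilates α. By the rational root test, a rational root p/q (in lowest terms) of x^3 - 389 would satisfy p^3 = 389 q^3, forcing q = 1 and p^3 = 389; but 389 is not a perfect cube, contradiction. A monic cubic over Q with no rational root is irreducible (any nontrivial factorization would include a linear factor). Hence x^3 - 389 is the minimal polynomial of α, and in particular [Q(α):Q] = 3.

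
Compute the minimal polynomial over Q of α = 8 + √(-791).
m_α(x) = x^2 - 16x + 855

From α - 8 = √(-791), squaring gives (α - 8)^2 = -791, i.e. α^2 - 16α + 64 = -791, so α^2 - 16α + 855 = 0. The discriminant of x^2 - 16x + 855 is (-16)^2 - 4·(855) = 256 - 3420 = -3164, and 4·(-791) is not a perfect square in Q since -791 is squarefree and ≠ 1. Hence x^2 - 16x + 855 is irreducible over Q and is the minimal polynomial of α.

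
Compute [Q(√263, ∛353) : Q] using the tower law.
[Q(√263, ∛353) : Q] = 6

Let L = Q(√263, ∛353). Since Q(√263) ⊂ L and [Q(√263):Q] = 2, the tower law gives 2 | [L:Q]. Likewise Q(∛353) ⊂ L with [Q(∛353):Q] = 3 (because 353 is not a perfect cube), so 3 | [L:Q]. As gcd(2,3) = 1, [L:Q] is divisible by 6. Conversely L is generated over Q by √263 and ∛353, so [L:Q] ≤ 2·3 = 6. Therefore [Q(√263, ∛353) : Q] = 6.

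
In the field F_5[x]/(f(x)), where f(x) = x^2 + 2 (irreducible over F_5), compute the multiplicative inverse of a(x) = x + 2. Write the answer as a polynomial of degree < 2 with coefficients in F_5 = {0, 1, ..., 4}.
a(x)^(-1) ≡ 4x + 2 (mod f(x))

Since f is irreducible over F_5, F_5[x]/(f) is a field and a(x) ≠ 0 has an inverse. Apply the extended Euclidean algorithm to f(x) and a(x) in F_5[x]: f(x) = (x + 3)·a(x) + (1). The last nonzero remainder is the constant 1 = gcd(f, a) in F_5. Back-substituting through the division chain expresses 1 = s(x)·a(x) + t(x)·f(x) with s(x) ≡ 4x + 2 (mod f), so a(x)^(-1) ≡ s(x) = 4x + 2 (mod f). Check: (x + 2)·(4x + 2) = 4x^2 + 4 ≡ 1 (mod x^2 + 2).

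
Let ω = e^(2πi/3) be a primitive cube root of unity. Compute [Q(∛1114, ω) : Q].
[Q(∛1114, ω) : Q] = 6

[Q(∛1114):Q] = 3 (min poly x^3 - 1114, irreducible since 1114 is not a perfect cube). [Q(ω):Q] = 2 (min poly x^2 + x + 1). Since Q(∛1114) ⊂ R and ω ∉ R, we have ω ∉ Q(∛1114), so x^2 + x + 1 remains irreducible over Q(∛1114) and [Q(∛1114, ω) : Q(∛1114)] = 2. By the tower law, [Q(∛1114, ω) : Q] = 3 · 2 = 6. (In fact Q(∛1114, ω) is the splitting field of x^3 - 1114 over Q.)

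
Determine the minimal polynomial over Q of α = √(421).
m_α(x) = x^2 - 421

α satisfies α^2 - 421 = 0, so x^2 - 421 annihilates α. Since d = 421 is squarefree and ≠ 1, it is not a perfect square in Q, so x^2 - 421 has no rational root and is therefore irreducible over Q (a degree-2 polynomial over a field is irreducible iff it has no root). Hence m_α(x) = x^2 - 421.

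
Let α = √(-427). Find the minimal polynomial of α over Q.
m_α(x) = x^2 + 427

α satisfies α^2 + 427 = 0, so x^2 + 427 annihilates α. Since d = -427 is squarefree and ≠ 1, it is not a perfect square in Q, so x^2 + 427 has no rational root and is therefore irreducible over Q (a degree-2 polynomial over a field is irreducible iff it has no root). Hence m_α(x) = x^2 + 427.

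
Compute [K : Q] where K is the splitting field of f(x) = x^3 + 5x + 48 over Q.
[K : Q] = 6

By the rational root test, any rational root of the monic integer polynomial f(x) = x^3 + 5x + 48 must be an integer dividing the constant term 48, i.e. one of ±{1, 2, 3, 4, 6, 8, 12, 16, 24, 48}. Evaluating: f(1) = 54, f(-1) = 42, f(2) = 66, f(-2) = 30, f(3) = 90, f(-3) = 6, f(4) = 132, f(-4) = -36, f(6) = 294, f(-6) = -198, f(8) = 600, f(-8) = -504, f(12) = 1836, f(-12) = -1740, f(16) = 4224, f(-16) = -4128, f(24) = 13992, f(-24) = -13896, f(48) = 110880, f(-48) = -110784; none is 0, so f has no rational root and is therefore irreducible over Q (a cubic with no linear factor over a field is irreducible). For an irreducible cubic, the Galois group is A_3 or S_3 according as the discriminant disc(f) = -4a^3 - 27b^2 = -4·(5)^3 - 27·(48)^2 = -62708 is or is not a square in Q. Here disc(f) = -62708 is not a perfect square in Q, so the Galois group of f over Q is not contained in A_3 and must be all of S_3. The splitting field has degree |S_3| = 6 over Q, so [K : Q] = 6.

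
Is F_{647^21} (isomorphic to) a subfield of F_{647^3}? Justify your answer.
No: F_{647^21} is not a subfield of F_{647^3}

F_{p^m} embeds in F_{p^n} iff m | n. Here 21 ∤ 3 (since 3 = 0·21 + 3 with remainder 3 ≠ 0), so F_{647^21} is not a subfield of F_{647^3}. Equivalently: if it were, the tower law would give 21 = [F_{647^21}:F_647] dividing [F_{647^3}:F_647] = 3, contradiction.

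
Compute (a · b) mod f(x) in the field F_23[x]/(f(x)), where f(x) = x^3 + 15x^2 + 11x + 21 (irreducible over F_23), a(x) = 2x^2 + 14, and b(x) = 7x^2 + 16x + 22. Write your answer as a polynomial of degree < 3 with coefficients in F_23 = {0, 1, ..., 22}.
a · b ≡ 13x^2 + 2x + 21 (mod f(x))

Multiply in F_23[x]: a(x)·b(x) = (2x^2 + 14)·(7x^2 + 16x + 22) = 14x^4 + 9x^3 + 4x^2 + 17x + 9. This has degree ≥ 3, so divide by f(x) over F_23: 14x^4 + 9x^3 + 4x^2 + 17x + 9 = (14x + 6)·(x^3 + 15x^2 + 11x + 21) + (13x^2 + 2x + 21). Hence a·b ≡ 13x^2 + 2x + 21 (mod f). (F_23[x]/(f) is a field with 23^3 = 12167 elements since f is irreducible of degree 3.)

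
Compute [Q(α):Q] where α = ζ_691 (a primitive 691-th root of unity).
[Q(α):Q] = 690

The minimal polynomial of ζ_691 over Q is the 691-th cyclotomic polynomial Φ_691(x), which is irreducible over Q and has degree φ(691) = 690. Hence [Q(α):Q] = φ(691) = 690.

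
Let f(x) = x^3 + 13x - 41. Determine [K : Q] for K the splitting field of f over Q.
[K : Q] = 6

By the rational root test, any rational root of the monic integer polynomial f(x) = x^3 + 13x - 41 must be an integer dividing the constant term -41, i.e. one of ±{1, 41}. Evaluating: f(1) = -27, f(-1) = -55, f(41) = 69413, f(-41) = -69495; none is 0, so f has no rational root and is therefore irreducible over Q (a cubic with no linear factor over a field is irreducible). For an irreducible cubic, the Galois group is A_3 or S_3 according as the discriminant disc(f) = -4a^3 - 27b^2 = -4·(13)^3 - 27·(-41)^2 = -54175 is or is not a square in Q. Here disc(f) = -54175 is not a perfect square in Q, so the Galois group of f over Q is not contained in A_3 and must be all of S_3. The splitting field has degree |S_3| = 6 over Q, so [K : Q] = 6.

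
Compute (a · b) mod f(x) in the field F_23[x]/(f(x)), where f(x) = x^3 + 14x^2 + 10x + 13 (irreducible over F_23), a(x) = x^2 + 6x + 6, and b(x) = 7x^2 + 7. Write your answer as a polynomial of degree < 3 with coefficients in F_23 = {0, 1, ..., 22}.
a · b ≡ 4x^2 + 5x + 11 (mod f(x))

Multiply in F_23[x]: a(x)·b(x) = (x^2 + 6x + 6)·(7x^2 + 7) = 7x^4 + 19x^3 + 3x^2 + 19x + 19. This has degree ≥ 3, so divide by f(x) over F_23: 7x^4 + 19x^3 + 3x^2 + 19x + 19 = (7x + 13)·(x^3 + 14x^2 + 10x + 13) + (4x^2 + 5x + 11). Hence a·b ≡ 4x^2 + 5x + 11 (mod f). (F_23[x]/(f) is a field with 23^3 = 12167 elements since f is irreducible of degree 3.)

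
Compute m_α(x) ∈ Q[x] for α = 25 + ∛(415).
m_α(x) = x^3 - 75x^2 + 1875x - 16040

Set β = α - 25 = ∛(415), so β^3 = 415. Then (α - 25)^3 - 415 = 0, i.e. α is a root of g(x) = (x - 25)^3 - 415 = x^3 - 75x^2 + 1875x - 16040. Since g(x) = h(x - 25) where h(x) = x^3 - 415, and h is irreducible over Q (because 415 is not a perfect cube, so h has no rational root, and a monic cubic with no rational root is irreducible), g is also irreducible (irreducibility is preserved under the substitution x → x - 25). Hence m_α(x) = x^3 - 75x^2 + 1875x - 16040.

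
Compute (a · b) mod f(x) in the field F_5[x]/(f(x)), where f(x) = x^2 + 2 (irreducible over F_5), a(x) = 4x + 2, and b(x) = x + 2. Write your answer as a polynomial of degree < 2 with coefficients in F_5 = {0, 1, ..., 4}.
a · b ≡ 1 (mod f(x))

Multiply in F_5[x]: a(x)·b(x) = (4x + 2)·(x + 2) = 4x^2 + 4. This has degree ≥ 2, so divide by f(x) over F_5: 4x^2 + 4 = (4)·(x^2 + 2) + (1). Hence a·b ≡ 1 (mod f). (F_5[x]/(f) is a field with 5^2 = 25 elements since f is irreducible of degree 2.)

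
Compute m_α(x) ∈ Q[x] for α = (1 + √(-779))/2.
m_α(x) = x^2 - x + 195

From 2α - 1 = √(-779), squaring gives (2α - 1)^2 = -779, i.e. 4α^2 - 4α + 1 = -779, so α^2 - α + (1 + 779)/4 = 0. Since -779 ≡ 1 (mod 4), (1 + 779)/4 = 195 ∈ Z. The polynomial x^2 - x + 195 has discriminant 1 - 4·(195) = -779, which is not a perfect square in Q (d = -779 is squarefree and ≠ 1), so x^2 - x + 195 is irreducible over Q. It is the minimal polynomial of α.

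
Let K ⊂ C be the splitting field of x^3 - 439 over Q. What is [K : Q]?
[K : Q] = 6

The roots of x^3 - 439 are ∛439, ω∛439, ω^2∛439 where ω = e^(2πi/3) is a primitive cube root of unity, so K = Q(∛439, ω). Now [Q(∛439):Q] = 3 (since 439 is not a perfect cube, x^3 - 439 is irreducible) and [Q(ω):Q] = 2. Both 2 and 3 divide [K:Q], and [K:Q] ≤ 3·2 = 6, so [K:Q] = 6. (Equivalently: Q(∛439) ⊂ R but ω ∉ R, so [K : Q(∛439)] = 2.)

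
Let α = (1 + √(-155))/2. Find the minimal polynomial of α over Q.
m_α(x) = x^2 - x + 39

From 2α - 1 = √(-155), squaring gives (2α - 1)^2 = -155, i.e. 4α^2 - 4α + 1 = -155, so α^2 - α + (1 + 155)/4 = 0. Since -155 ≡ 1 (mod 4), (1 + 155)/4 = 39 ∈ Z. The polynomial x^2 - x + 39 has discriminant 1 - 4·(39) = -155, which is not a perfect square in Q (d = -155 is squarefree and ≠ 1), so x^2 - x + 39 is irreducible over Q. It is the minimal polynomial of α.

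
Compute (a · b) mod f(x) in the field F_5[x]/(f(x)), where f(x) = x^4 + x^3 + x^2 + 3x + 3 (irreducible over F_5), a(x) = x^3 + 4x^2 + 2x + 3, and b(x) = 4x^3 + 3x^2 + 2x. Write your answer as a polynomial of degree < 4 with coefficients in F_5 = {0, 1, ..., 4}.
a · b ≡ x^3 + 3x^2 + 2x + 1 (mod f(x))

Multiply in F_5[x]: a(x)·b(x) = (x^3 + 4x^2 + 2x + 3)·(4x^3 + 3x^2 + 2x) = 4x^6 + 4x^5 + 2x^4 + x^3 + 3x^2 + x. This has degree ≥ 4, so divide by f(x) over F_5: 4x^6 + 4x^5 + 2x^4 + x^3 + 3x^2 + x = (4x^2 + 3)·(x^4 + x^3 + x^2 + 3x + 3) + (x^3 + 3x^2 + 2x + 1). Hence a·b ≡ x^3 + 3x^2 + 2x + 1 (mod f). (F_5[x]/(f) is a field with 5^4 = 625 elements since f is irreducible of degree 4.)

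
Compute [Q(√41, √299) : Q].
[Q(√41, √299) : Q] = 4

[Q(√41):Q] = 2 (min poly x^2 - 41, irreducible since 41 is squarefree > 1). For the top step, suppose √299 ∈ Q(√41), say √299 = c + d√41 with c, d ∈ Q. Squaring: 299 = c^2 + 41d^2 + 2cd√41. Since √41 ∉ Q this forces 2cd = 0. If d = 0 then √299 = c ∈ Q, contradicting 299 squarefree > 1. If c = 0 then 299 = 41d^2, so 41·299 = (41d)^2 is a perfect square in Q — but 41·299 = 12259 is not a perfect square (since 41 and 299 are distinct squarefree integers). Contradiction. Hence √299 ∉ Q(√41), so x^2 - 299 stays irreducible over Q(√41) and [Q(√41, √299) : Q(√41)] = 2. By the tower law, [Q(√41, √299) : Q] = 2 · 2 = 4.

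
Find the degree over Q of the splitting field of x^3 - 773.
[K : Q] = 6

The roots of x^3 - 773 are ∛773, ω∛773, ω^2∛773 where ω = e^(2πi/3) is a primitive cube root of unity, so K = Q(∛773, ω). Now [Q(∛773):Q] = 3 (since 773 is not a perfect cube, x^3 - 773 is irreducible) and [Q(ω):Q] = 2. Both 2 and 3 divide [K:Q], and [K:Q] ≤ 3·2 = 6, so [K:Q] = 6. (Equivalently: Q(∛773) ⊂ R but ω ∉ R, so [K : Q(∛773)] = 2.)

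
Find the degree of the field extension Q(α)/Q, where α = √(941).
[Q(α):Q] = 2

[Q(α):Q] equals the degree of the minimal polynomial of α. Here α^2 = 941 and x^2 - 941 is irreducible (d = 941 is squarefree, ≠ 1, hence not a square), so deg(m_α) = 2. Thus [Q(α):Q] = 2.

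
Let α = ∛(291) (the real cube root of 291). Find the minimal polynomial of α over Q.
m_α(x) = x^3 - 291

α satisfies α^3 = 291, so x^3 - 291 annihilates α. By the rational root test, a rational root p/q (in lowest terms) of x^3 - 291 would satisfy p^3 = 291 q^3, forcing q = 1 and p^3 = 291; but 291 is not a perfect cube, contradiction. A monic cubic over Q with no rational root is irreducible (any nontrivial factorization would include a linear factor). Hence x^3 - 291 is the minimal polynomial of α, and in particular [Q(α):Q] = 3.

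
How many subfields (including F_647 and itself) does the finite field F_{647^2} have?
F_{647^2} has 2 subfields

The subfields of F_{p^n} are exactly the fields F_{p^d} for d | n (each is the fixed field of the unique index-d subgroup of Gal(F_{p^n}/F_p) ≅ Z/nZ). The divisors of n = 2 are {1, 2}, giving 2 subfields: F_{647^1}, F_{647^2}.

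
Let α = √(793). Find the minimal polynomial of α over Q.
m_α(x) = x^2 - 793

α satisfies α^2 - 793 = 0, so x^2 - 793 annihilates α. Since d = 793 is squarefree and ≠ 1, it is not a perfect square in Q, so x^2 - 793 has no rational root and is therefore irreducible over Q (a degree-2 polynomial over a field is irreducible iff it has no root). Hence m_α(x) = x^2 - 793.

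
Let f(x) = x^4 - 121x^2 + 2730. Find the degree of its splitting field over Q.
[K : Q] = 4

Solving the quadratic in x^2: x^2 = (121 ± √(121^2 - 4·2730))/2 = (121 ± √3721)/2 = (121 ± 61)/2, giving x^2 = 30 or x^2 = 91. So f(x) = (x^2 - 30)(x^2 - 91) and the roots of f are ±√30, ±√91. Hence the splitting field is K = Q(√30, √91). Since 30 and 91 are distinct squarefree integers > 1, their product 2730 is not a perfect square, so √91 ∉ Q(√30). By the tower law [K:Q] = [Q(√30,√91):Q(√30)] · [Q(√30):Q] = 2 · 2 = 4.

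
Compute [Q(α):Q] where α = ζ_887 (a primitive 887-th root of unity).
[Q(α):Q] = 886

The minimal polynomial of ζ_887 over Q is the 887-th cyclotomic polynomial Φ_887(x), which is irreducible over Q and has degree φ(887) = 886. Hence [Q(α):Q] = φ(887) = 886.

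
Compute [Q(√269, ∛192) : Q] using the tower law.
[Q(√269, ∛192) : Q] = 6

Let L = Q(√269, ∛192). Since Q(√269) ⊂ L and [Q(√269):Q] = 2, the tower law gives 2 | [L:Q]. Likewise Q(∛192) ⊂ L with [Q(∛192):Q] = 3 (because 192 is not a perfect cube), so 3 | [L:Q]. As gcd(2,3) = 1, [L:Q] is divisible by 6. Conversely L is generated over Q by √269 and ∛192, so [L:Q] ≤ 2·3 = 6. Therefore [Q(√269, ∛192) : Q] = 6.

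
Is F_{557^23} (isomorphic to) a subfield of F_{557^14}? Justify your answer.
No: F_{557^23} is not a subfield of F_{557^14}

F_{p^m} embeds in F_{p^n} iff m | n. Here 23 ∤ 14 (since 14 = 0·23 + 14 with remainder 14 ≠ 0), so F_{557^23} is not a subfield of F_{557^14}. Equivalently: if it were, the tower law would give 23 = [F_{557^23}:F_557] dividing [F_{557^14}:F_557] = 14, contradiction.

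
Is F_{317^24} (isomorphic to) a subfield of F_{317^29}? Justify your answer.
No: F_{317^24} is not a subfield of F_{317^29}

F_{p^m} embeds in F_{p^n} iff m | n. Here 24 ∤ 29 (since 29 = 1·24 + 5 with remainder 5 ≠ 0), so F_{317^24} is not a subfield of F_{317^29}. Equivalently: if it were, the tower law would give 24 = [F_{317^24}:F_317] dividing [F_{317^29}:F_317] = 29, contradiction.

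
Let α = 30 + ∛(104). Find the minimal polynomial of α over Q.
m_α(x) = x^3 - 90x^2 + 2700x - 27104

Set β = α - 30 = ∛(104), so β^3 = 104. Then (α - 30)^3 - 104 = 0, i.e. α is a root of g(x) = (x - 30)^3 - 104 = x^3 - 90x^2 + 2700x - 27104. Since g(x) = h(x - 30) where h(x) = x^3 - 104, and h is irreducible over Q (because 104 is not a perfect cube, so h has no rational root, and a monic cubic with no rational root is irreducible), g is also irreducible (irreducibility is preserved under the substitution x → x - 30). Hence m_α(x) = x^3 - 90x^2 + 2700x - 27104.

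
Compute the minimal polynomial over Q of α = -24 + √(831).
m_α(x) = x^2 + 48x - 255

From α + 24 = √(831), squaring gives (α + 24)^2 = 831, i.e. α^2 + 48α + 576 = 831, so α^2 + 48α - 255 = 0. The discriminant of x^2 + 48x - 255 is (48)^2 - 4·(-255) = 2304 + 1020 = 3324, and 4·(831) is not a perfect square in Q since 831 is squarefree and ≠ 1. Hence x^2 + 48x - 255 is irreducible over Q and is the minimal polynomial of α.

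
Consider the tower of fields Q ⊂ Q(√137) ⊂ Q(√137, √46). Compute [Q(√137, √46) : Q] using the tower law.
[Q(√137, √46) : Q] = 4

[Q(√137):Q] = 2 (min poly x^2 - 137, irreducible since 137 is squarefree > 1). For the top step, suppose √46 ∈ Q(√137), say √46 = c + d√137 with c, d ∈ Q. Squaring: 46 = c^2 + 137d^2 + 2cd√137. Since √137 ∉ Q this forces 2cd = 0. If d = 0 then √46 = c ∈ Q, contradicting 46 squarefree > 1. If c = 0 then 46 = 137d^2, so 137·46 = (137d)^2 is a perfect square in Q — but 137·46 = 6302 is not a perfect square (since 137 and 46 are distinct squarefree integers). Contradiction. Hence √46 ∉ Q(√137), so x^2 - 46 stays irreducible over Q(√137) and [Q(√137, √46) : Q(√137)] = 2. By the tower law, [Q(√137, √46) : Q] = 2 · 2 = 4.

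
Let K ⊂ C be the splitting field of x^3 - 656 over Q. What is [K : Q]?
[K : Q] = 6

The roots of x^3 - 656 are ∛656, ω∛656, ω^2∛656 where ω = e^(2πi/3) is a primitive cube root of unity, so K = Q(∛656, ω). Now [Q(∛656):Q] = 3 (since 656 is not a perfect cube, x^3 - 656 is irreducible) and [Q(ω):Q] = 2. Both 2 and 3 divide [K:Q], and [K:Q] ≤ 3·2 = 6, so [K:Q] = 6. (Equivalently: Q(∛656) ⊂ R but ω ∉ R, so [K : Q(∛656)] = 2.)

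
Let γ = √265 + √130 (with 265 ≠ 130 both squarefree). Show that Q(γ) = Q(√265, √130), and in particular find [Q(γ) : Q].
[Q(γ) : Q] = 4 (equivalently, Q(γ) = Q(√265, √130))

Obviously Q(γ) ⊆ Q(√265, √130), and [Q(√265, √130):Q] = 4 (since 265, 130 are distinct squarefree integers > 1 with 34450 not a perfect square). To show equality we compute the minimal polynomial of γ. From γ = √265 + √130: γ^2 = 265 + 2√(34450) + 130 = 395 + 2√(34450), so γ^2 - 395 = 2√(34450); squaring, (γ^2 - 395)^2 = 4·34450, i.e. γ^4 - 790γ^2 + 156025 - 137800 = 0, i.e. γ^4 - 790γ^2 + 18225 = 0. So γ is a root of x^4 - 790x^2 + 18225. This polynomial is irreducible over Q: it has no rational root (each ±√265 ± √130 is irrational), and any factorization into two quadratics over Q would force √(34450) ∈ Q (pairing opposite roots) or √265, √130 ∈ Q (other pairings), all impossible. Hence [Q(γ):Q] = 4 = [Q(√265, √130):Q], so Q(γ) = Q(√265, √130).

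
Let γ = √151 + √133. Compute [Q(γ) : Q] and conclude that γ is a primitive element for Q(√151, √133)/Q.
[Q(γ) : Q] = 4 (equivalently, Q(γ) = Q(√151, √133))

Obviously Q(γ) ⊆ Q(√151, √133), and [Q(√151, √133):Q] = 4 (since 151, 133 are distinct squarefree integers > 1 with 20083 not a perfect square). To show equality we compute the minimal polynomial of γ. From γ = √151 + √133: γ^2 = 151 + 2√(20083) + 133 = 284 + 2√(20083), so γ^2 - 284 = 2√(20083); squaring, (γ^2 - 284)^2 = 4·20083, i.e. γ^4 - 568γ^2 + 80656 - 80332 = 0, i.e. γ^4 - 568γ^2 + 324 = 0. So γ is a root of x^4 - 568x^2 + 324. This polynomial is irreducible over Q: it has no rational root (each ±√151 ± √133 is irrational), and any factorization into two quadratics over Q would force √(20083) ∈ Q (pairing opposite roots) or √151, √133 ∈ Q (other pairings), all impossible. Hence [Q(γ):Q] = 4 = [Q(√151, √133):Q], so Q(γ) = Q(√151, √133).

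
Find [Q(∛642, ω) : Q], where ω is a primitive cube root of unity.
[Q(∛642, ω) : Q] = 6

[Q(∛642):Q] = 3 (min poly x^3 - 642, irreducible since 642 is not a perfect cube). [Q(ω):Q] = 2 (min poly x^2 + x + 1). Since Q(∛642) ⊂ R and ω ∉ R, we have ω ∉ Q(∛642), so x^2 + x + 1 remains irreducible over Q(∛642) and [Q(∛642, ω) : Q(∛642)] = 2. By the tower law, [Q(∛642, ω) : Q] = 3 · 2 = 6. (In fact Q(∛642, ω) is the splitting field of x^3 - 642 over Q.)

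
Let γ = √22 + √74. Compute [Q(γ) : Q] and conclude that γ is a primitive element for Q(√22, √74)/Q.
[Q(γ) : Q] = 4 (equivalently, Q(γ) = Q(√22, √74))

Obviously Q(γ) ⊆ Q(√22, √74), and [Q(√22, √74):Q] = 4 (since 22, 74 are distinct squarefree integers > 1 with 1628 not a perfect square). To show equality we compute the minimal polynomial of γ. From γ = √22 + √74: γ^2 = 22 + 2√(1628) + 74 = 96 + 2√(1628), so γ^2 - 96 = 2√(1628); squaring, (γ^2 - 96)^2 = 4·1628, i.e. γ^4 - 192γ^2 + 9216 - 6512 = 0, i.e. γ^4 - 192γ^2 + 2704 = 0. So γ is a root of x^4 - 192x^2 + 2704. This polynomial is irreducible over Q: it has no rational root (each ±√22 ± √74 is irrational), and any factorization into two quadratics over Q would force √(1628) ∈ Q (pairing opposite roots) or √22, √74 ∈ Q (other pairings), all impossible. Hence [Q(γ):Q] = 4 = [Q(√22, √74):Q], so Q(γ) = Q(√22, √74).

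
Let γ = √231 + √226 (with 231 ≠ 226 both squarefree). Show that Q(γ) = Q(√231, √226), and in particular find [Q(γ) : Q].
[Q(γ) : Q] = 4 (equivalently, Q(γ) = Q(√231, √226))

Obviously Q(γ) ⊆ Q(√231, √226), and [Q(√231, √226):Q] = 4 (since 231, 226 are distinct squarefree integers > 1 with 52206 not a perfect square). To show equality we compute the minimal polynomial of γ. From γ = √231 + √226: γ^2 = 231 + 2√(52206) + 226 = 457 + 2√(52206), so γ^2 - 457 = 2√(52206); squaring, (γ^2 - 457)^2 = 4·52206, i.e. γ^4 - 914γ^2 + 208849 - 208824 = 0, i.e. γ^4 - 914γ^2 + 25 = 0. So γ is a root of x^4 - 914x^2 + 25. This polynomial is irreducible over Q: it has no rational root (each ±√231 ± √226 is irrational), and any factorization into two quadratics over Q would force √(52206) ∈ Q (pairing opposite roots) or √231, √226 ∈ Q (other pairings), all impossible. Hence [Q(γ):Q] = 4 = [Q(√231, √226):Q], so Q(γ) = Q(√231, √226).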